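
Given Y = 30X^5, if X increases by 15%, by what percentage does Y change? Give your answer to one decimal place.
101.1%

For Y = 30X^5:
If X → X(1 + 0.15)
Then Y → Y · (1 + 0.15)^5
     ≈ Y · 2.0114

Percentage change = ((1 + 0.15)^5 − 1) × 100% ≈ 101.1%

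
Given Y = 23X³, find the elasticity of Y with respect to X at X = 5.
Elasticity = 3

Elasticity = (dY/dX) · (X/Y)

dY/dX = 69·X²
At X = 5: dY/dX = 1725, Y = 2875

Elasticity = 1725 · (5 / 2875) = 3

Interpretation: for a small percentage change in X, the percentage change in Y is approximately 3.00 times as large.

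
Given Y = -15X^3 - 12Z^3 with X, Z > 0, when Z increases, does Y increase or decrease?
Y decreases

Taking the partial derivative:
∂Y/∂Z = -36Z^2

∂Y/∂Z = -36Z^2 < 0 (assuming positive values)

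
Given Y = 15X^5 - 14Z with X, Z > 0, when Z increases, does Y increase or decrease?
Y decreases

Taking the partial derivative:
∂Y/∂Z = -14

∂Y/∂Z = -14 < 0 (assuming positive values)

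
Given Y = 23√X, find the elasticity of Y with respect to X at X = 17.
Elasticity = 1/2

Elasticity = (dY/dX) · (X/Y)

dY/dX = 23/(2·√X)
At X = 17: dY/dX = 23·√17/34, Y = 23·√17

Elasticity = (23·√17/34) · (17 / (23·√17)) = 1/2

Interpretation: for a small percentage change in X, the percentage change in Y is approximately 0.50 times as large.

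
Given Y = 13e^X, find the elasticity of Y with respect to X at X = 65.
Elasticity = 65

Elasticity = (dY/dX) · (X/Y)

dY/dX = 13·e^X
At X = 65: dY/dX = 13·e^65, Y = 13·e^65

Elasticity = (13·e^65) · (65 / (13·e^65)) = 65

Interpretation: for a small percentage change in X, the percentage change in Y is approximately 65.00 times as large.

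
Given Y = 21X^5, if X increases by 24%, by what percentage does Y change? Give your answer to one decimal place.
193.2%

For Y = 21X^5:
If X → X(1 + 0.24)
Then Y → Y · (1 + 0.24)^5
     ≈ Y · 2.9316

Percentage change = ((1 + 0.24)^5 − 1) × 100% ≈ 193.2%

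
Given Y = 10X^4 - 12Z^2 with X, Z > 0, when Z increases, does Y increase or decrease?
Y decreases

Taking the partial derivative:
∂Y/∂Z = -24Z

∂Y/∂Z = -24Z < 0 (assuming positive values)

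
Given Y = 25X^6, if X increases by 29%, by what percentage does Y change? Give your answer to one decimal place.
360.8%

For Y = 25X^6:
If X → X(1 + 0.29)
Then Y → Y · (1 + 0.29)^6
     ≈ Y · 4.6083

Percentage change = ((1 + 0.29)^6 − 1) × 100% ≈ 360.8%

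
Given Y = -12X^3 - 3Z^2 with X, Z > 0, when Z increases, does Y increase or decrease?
Y decreases

Taking the partial derivative:
∂Y/∂Z = -6Z

∂Y/∂Z = -6Z < 0 (assuming positive values)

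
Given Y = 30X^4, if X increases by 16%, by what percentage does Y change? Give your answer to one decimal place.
81.1%

For Y = 30X^4:
If X → X(1 + 0.16)
Then Y → Y · (1 + 0.16)^4
     ≈ Y · 1.8106

Percentage change = ((1 + 0.16)^4 − 1) × 100% ≈ 81.1%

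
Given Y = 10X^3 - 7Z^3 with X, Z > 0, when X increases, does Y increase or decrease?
Y increases

Taking the partial derivative:
∂Y/∂X = 30X^2

∂Y/∂X = 30X^2 > 0 (assuming positive values)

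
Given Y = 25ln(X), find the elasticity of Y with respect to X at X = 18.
Elasticity = 1/ln(18) ≈ 0.3460

Elasticity = (dY/dX) · (X/Y)

dY/dX = 25/X
At X = 18: dY/dX = 25/18, Y = 25·ln(18)

Elasticity = (25/18) · (18 / (25·ln(18))) = 1/ln(18) ≈ 0.3460

Interpretation: for a small percentage change in X, the percentage change in Y is approximately 0.35 times as large.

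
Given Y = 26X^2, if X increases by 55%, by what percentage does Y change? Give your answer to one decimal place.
140.3%

For Y = 26X^2:
If X → X(1 + 0.55)
Then Y → Y · (1 + 0.55)^2
     = Y · 2.4025

Percentage change = ((1 + 0.55)^2 − 1) × 100% ≈ 140.3%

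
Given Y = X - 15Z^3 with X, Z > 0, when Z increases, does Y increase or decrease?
Y decreases

Taking the partial derivative:
∂Y/∂Z = -45Z^2

∂Y/∂Z = -45Z^2 < 0 (assuming positive values)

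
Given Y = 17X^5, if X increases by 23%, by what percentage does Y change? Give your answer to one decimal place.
181.5%

For Y = 17X^5:
If X → X(1 + 0.23)
Then Y → Y · (1 + 0.23)^5
     ≈ Y · 2.8153

Percentage change = ((1 + 0.23)^5 − 1) × 100% ≈ 181.5%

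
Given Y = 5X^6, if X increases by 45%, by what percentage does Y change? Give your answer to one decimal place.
829.4%

For Y = 5X^6:
If X → X(1 + 0.45)
Then Y → Y · (1 + 0.45)^6
     ≈ Y · 9.2941

Percentage change = ((1 + 0.45)^6 − 1) × 100% ≈ 829.4%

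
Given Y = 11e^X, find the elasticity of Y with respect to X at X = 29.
Elasticity = 29

Elasticity = (dY/dX) · (X/Y)

dY/dX = 11·e^X
At X = 29: dY/dX = 11·e^29, Y = 11·e^29

Elasticity = (11·e^29) · (29 / (11·e^29)) = 29

Interpretation: for a small percentage change in X, the percentage change in Y is approximately 29.00 times as large.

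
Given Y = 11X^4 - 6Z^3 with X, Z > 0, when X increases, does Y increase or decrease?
Y increases

Taking the partial derivative:
∂Y/∂X = 44X^3

∂Y/∂X = 44X^3 > 0 (assuming positive values)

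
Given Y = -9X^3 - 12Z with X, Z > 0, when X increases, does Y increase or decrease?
Y decreases

Taking the partial derivative:
∂Y/∂X = -27X^2

∂Y/∂X = -27X^2 < 0 (assuming positive values)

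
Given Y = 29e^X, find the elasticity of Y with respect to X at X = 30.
Elasticity = 30

Elasticity = (dY/dX) · (X/Y)

dY/dX = 29·e^X
At X = 30: dY/dX = 29·e^30, Y = 29·e^30

Elasticity = (29·e^30) · (30 / (29·e^30)) = 30

Interpretation: for a small percentage change in X, the percentage change in Y is approximately 30.00 times as large.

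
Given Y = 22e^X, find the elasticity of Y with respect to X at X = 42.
Elasticity = 42

Elasticity = (dY/dX) · (X/Y)

dY/dX = 22·e^X
At X = 42: dY/dX = 22·e^42, Y = 22·e^42

Elasticity = (22·e^42) · (42 / (22·e^42)) = 42

Interpretation: for a small percentage change in X, the percentage change in Y is approximately 42.00 times as large.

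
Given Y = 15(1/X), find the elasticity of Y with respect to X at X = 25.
Elasticity = -1

Elasticity = (dY/dX) · (X/Y)

dY/dX = -15/X²
At X = 25: dY/dX = -3/125, Y = 3/5

Elasticity = (-3/125) · (25 / (3/5)) = -1

Interpretation: for a small percentage change in X, the percentage change in Y is approximately -1.00 times as large.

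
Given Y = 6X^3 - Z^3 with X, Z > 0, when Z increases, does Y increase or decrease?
Y decreases

Taking the partial derivative:
∂Y/∂Z = -3Z^2

∂Y/∂Z = -3Z^2 < 0 (assuming positive values)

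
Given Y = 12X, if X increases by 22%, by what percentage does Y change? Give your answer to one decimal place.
22.0%

For Y = 12X:
If X → X(1 + 0.22)
Then Y → Y · (1 + 0.22)^1
     = Y · 1.2200

Percentage change = ((1 + 0.22)^1 − 1) × 100% = 22.0%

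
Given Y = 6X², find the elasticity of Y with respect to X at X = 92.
Elasticity = 2

Elasticity = (dY/dX) · (X/Y)

dY/dX = 12·X
At X = 92: dY/dX = 1104, Y = 50784

Elasticity = 1104 · (92 / 50784) = 2

Interpretation: for a small percentage change in X, the percentage change in Y is approximately 2.00 times as large.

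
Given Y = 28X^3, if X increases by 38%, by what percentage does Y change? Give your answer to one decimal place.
162.8%

For Y = 28X^3:
If X → X(1 + 0.38)
Then Y → Y · (1 + 0.38)^3
     ≈ Y · 2.6281

Percentage change = ((1 + 0.38)^3 − 1) × 100% ≈ 162.8%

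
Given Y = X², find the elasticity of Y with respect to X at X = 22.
Elasticity = 2

Elasticity = (dY/dX) · (X/Y)

dY/dX = 2·X
At X = 22: dY/dX = 44, Y = 484

Elasticity = 44 · (22 / 484) = 2

Interpretation: for a small percentage change in X, the percentage change in Y is approximately 2.00 times as large.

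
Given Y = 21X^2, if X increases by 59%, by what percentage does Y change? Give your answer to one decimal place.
152.8%

For Y = 21X^2:
If X → X(1 + 0.59)
Then Y → Y · (1 + 0.59)^2
     = Y · 2.5281

Percentage change = ((1 + 0.59)^2 − 1) × 100% ≈ 152.8%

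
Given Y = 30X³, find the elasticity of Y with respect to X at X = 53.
Elasticity = 3

Elasticity = (dY/dX) · (X/Y)

dY/dX = 90·X²
At X = 53: dY/dX = 252810, Y = 4466310

Elasticity = 252810 · (53 / 4466310) = 3

Interpretation: for a small percentage change in X, the percentage change in Y is approximately 3.00 times as large.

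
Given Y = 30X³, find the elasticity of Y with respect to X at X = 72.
Elasticity = 3

Elasticity = (dY/dX) · (X/Y)

dY/dX = 90·X²
At X = 72: dY/dX = 466560, Y = 11197440

Elasticity = 466560 · (72 / 11197440) = 3

Interpretation: for a small percentage change in X, the percentage change in Y is approximately 3.00 times as large.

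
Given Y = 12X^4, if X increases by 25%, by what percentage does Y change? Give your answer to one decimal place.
144.1%

For Y = 12X^4:
If X → X(1 + 0.25)
Then Y → Y · (1 + 0.25)^4
     ≈ Y · 2.4414

Percentage change = ((1 + 0.25)^4 − 1) × 100% ≈ 144.1%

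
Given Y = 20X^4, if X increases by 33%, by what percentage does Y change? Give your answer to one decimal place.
212.9%

For Y = 20X^4:
If X → X(1 + 0.33)
Then Y → Y · (1 + 0.33)^4
     ≈ Y · 3.1290

Percentage change = ((1 + 0.33)^4 − 1) × 100% ≈ 212.9%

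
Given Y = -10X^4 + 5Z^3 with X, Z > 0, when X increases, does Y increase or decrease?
Y decreases

Taking the partial derivative:
∂Y/∂X = -40X^3

∂Y/∂X = -40X^3 < 0 (assuming positive values)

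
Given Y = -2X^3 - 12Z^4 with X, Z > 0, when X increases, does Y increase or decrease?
Y decreases

Taking the partial derivative:
∂Y/∂X = -6X^2

∂Y/∂X = -6X^2 < 0 (assuming positive values)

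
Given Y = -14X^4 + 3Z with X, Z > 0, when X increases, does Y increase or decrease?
Y decreases

Taking the partial derivative:
∂Y/∂X = -56X^3

∂Y/∂X = -56X^3 < 0 (assuming positive values)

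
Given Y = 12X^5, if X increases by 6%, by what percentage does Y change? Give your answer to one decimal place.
33.8%

For Y = 12X^5:
If X → X(1 + 0.06)
Then Y → Y · (1 + 0.06)^5
     ≈ Y · 1.3382

Percentage change = ((1 + 0.06)^5 − 1) × 100% ≈ 33.8%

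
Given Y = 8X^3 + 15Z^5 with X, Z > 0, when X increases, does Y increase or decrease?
Y increases

Taking the partial derivative:
∂Y/∂X = 24X^2

∂Y/∂X = 24X^2 > 0 (assuming positive values)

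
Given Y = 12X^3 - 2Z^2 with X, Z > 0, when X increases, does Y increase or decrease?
Y increases

Taking the partial derivative:
∂Y/∂X = 36X^2

∂Y/∂X = 36X^2 > 0 (assuming positive values)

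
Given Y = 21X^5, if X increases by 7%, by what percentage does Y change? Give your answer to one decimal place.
40.3%

For Y = 21X^5:
If X → X(1 + 0.07)
Then Y → Y · (1 + 0.07)^5
     ≈ Y · 1.4026

Percentage change = ((1 + 0.07)^5 − 1) × 100% ≈ 40.3%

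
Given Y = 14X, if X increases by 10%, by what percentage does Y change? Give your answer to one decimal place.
10.0%

For Y = 14X:
If X → X(1 + 0.1)
Then Y → Y · (1 + 0.1)^1
     = Y · 1.1000

Percentage change = ((1 + 0.1)^1 − 1) × 100% = 10.0%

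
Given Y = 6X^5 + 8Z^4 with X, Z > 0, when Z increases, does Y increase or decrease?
Y increases

Taking the partial derivative:
∂Y/∂Z = 32Z^3

∂Y/∂Z = 32Z^3 > 0 (assuming positive values)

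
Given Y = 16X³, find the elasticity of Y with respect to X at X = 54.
Elasticity = 3

Elasticity = (dY/dX) · (X/Y)

dY/dX = 48·X²
At X = 54: dY/dX = 139968, Y = 2519424

Elasticity = 139968 · (54 / 2519424) = 3

Interpretation: for a small percentage change in X, the percentage change in Y is approximately 3.00 times as large.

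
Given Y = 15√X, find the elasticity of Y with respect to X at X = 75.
Elasticity = 1/2

Elasticity = (dY/dX) · (X/Y)

dY/dX = 15/(2·√X)
At X = 75: dY/dX = √3/2, Y = 75·√3

Elasticity = (√3/2) · (75 / (75·√3)) = 1/2

Interpretation: for a small percentage change in X, the percentage change in Y is approximately 0.50 times as large.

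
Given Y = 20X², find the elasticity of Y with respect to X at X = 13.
Elasticity = 2

Elasticity = (dY/dX) · (X/Y)

dY/dX = 40·X
At X = 13: dY/dX = 520, Y = 3380

Elasticity = 520 · (13 / 3380) = 2

Interpretation: for a small percentage change in X, the percentage change in Y is approximately 2.00 times as large.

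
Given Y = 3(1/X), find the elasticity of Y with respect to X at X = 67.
Elasticity = -1

Elasticity = (dY/dX) · (X/Y)

dY/dX = -3/X²
At X = 67: dY/dX = -3/4489, Y = 3/67

Elasticity = (-3/4489) · (67 / (3/67)) = -1

Interpretation: for a small percentage change in X, the percentage change in Y is approximately -1.00 times as large.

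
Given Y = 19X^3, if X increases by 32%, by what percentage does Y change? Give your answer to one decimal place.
130.0%

For Y = 19X^3:
If X → X(1 + 0.32)
Then Y → Y · (1 + 0.32)^3
     ≈ Y · 2.3000

Percentage change = ((1 + 0.32)^3 − 1) × 100% ≈ 130.0%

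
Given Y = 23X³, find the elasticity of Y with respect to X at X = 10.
Elasticity = 3

Elasticity = (dY/dX) · (X/Y)

dY/dX = 69·X²
At X = 10: dY/dX = 6900, Y = 23000

Elasticity = 6900 · (10 / 23000) = 3

Interpretation: for a small percentage change in X, the percentage change in Y is approximately 3.00 times as large.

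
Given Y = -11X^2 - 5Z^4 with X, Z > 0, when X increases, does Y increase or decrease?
Y decreases

Taking the partial derivative:
∂Y/∂X = -22X

∂Y/∂X = -22X < 0 (assuming positive values)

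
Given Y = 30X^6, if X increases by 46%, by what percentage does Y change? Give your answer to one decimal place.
868.5%

For Y = 30X^6:
If X → X(1 + 0.46)
Then Y → Y · (1 + 0.46)^6
     ≈ Y · 9.6854

Percentage change = ((1 + 0.46)^6 − 1) × 100% ≈ 868.5%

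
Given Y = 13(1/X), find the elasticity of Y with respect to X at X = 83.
Elasticity = -1

Elasticity = (dY/dX) · (X/Y)

dY/dX = -13/X²
At X = 83: dY/dX = -13/6889, Y = 13/83

Elasticity = (-13/6889) · (83 / (13/83)) = -1

Interpretation: for a small percentage change in X, the percentage change in Y is approximately -1.00 times as large.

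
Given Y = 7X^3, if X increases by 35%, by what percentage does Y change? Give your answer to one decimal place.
146.0%

For Y = 7X^3:
If X → X(1 + 0.35)
Then Y → Y · (1 + 0.35)^3
     ≈ Y · 2.4604

Percentage change = ((1 + 0.35)^3 − 1) × 100% ≈ 146.0%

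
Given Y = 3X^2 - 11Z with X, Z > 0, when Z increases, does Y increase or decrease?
Y decreases

Taking the partial derivative:
∂Y/∂Z = -11

∂Y/∂Z = -11 < 0 (assuming positive values)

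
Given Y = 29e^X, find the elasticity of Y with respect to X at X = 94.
Elasticity = 94

Elasticity = (dY/dX) · (X/Y)

dY/dX = 29·e^X
At X = 94: dY/dX = 29·e^94, Y = 29·e^94

Elasticity = (29·e^94) · (94 / (29·e^94)) = 94

Interpretation: for a small percentage change in X, the percentage change in Y is approximately 94.00 times as large.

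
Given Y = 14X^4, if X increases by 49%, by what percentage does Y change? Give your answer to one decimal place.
392.9%

For Y = 14X^4:
If X → X(1 + 0.49)
Then Y → Y · (1 + 0.49)^4
     ≈ Y · 4.9288

Percentage change = ((1 + 0.49)^4 − 1) × 100% ≈ 392.9%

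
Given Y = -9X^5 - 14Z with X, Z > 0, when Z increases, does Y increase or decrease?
Y decreases

Taking the partial derivative:
∂Y/∂Z = -14

∂Y/∂Z = -14 < 0 (assuming positive values)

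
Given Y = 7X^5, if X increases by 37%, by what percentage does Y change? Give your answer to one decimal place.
382.6%

For Y = 7X^5:
If X → X(1 + 0.37)
Then Y → Y · (1 + 0.37)^5
     ≈ Y · 4.8262

Percentage change = ((1 + 0.37)^5 − 1) × 100% ≈ 382.6%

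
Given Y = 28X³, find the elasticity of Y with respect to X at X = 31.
Elasticity = 3

Elasticity = (dY/dX) · (X/Y)

dY/dX = 84·X²
At X = 31: dY/dX = 80724, Y = 834148

Elasticity = 80724 · (31 / 834148) = 3

Interpretation: for a small percentage change in X, the percentage change in Y is approximately 3.00 times as large.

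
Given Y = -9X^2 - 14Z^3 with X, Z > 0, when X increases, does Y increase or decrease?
Y decreases

Taking the partial derivative:
∂Y/∂X = -18X

∂Y/∂X = -18X < 0 (assuming positive values)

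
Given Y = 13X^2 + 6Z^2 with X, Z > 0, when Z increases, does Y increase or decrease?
Y increases

Taking the partial derivative:
∂Y/∂Z = 12Z

∂Y/∂Z = 12Z > 0 (assuming positive values)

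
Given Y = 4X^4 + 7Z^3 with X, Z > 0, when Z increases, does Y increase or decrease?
Y increases

Taking the partial derivative:
∂Y/∂Z = 21Z^2

∂Y/∂Z = 21Z^2 > 0 (assuming positive values)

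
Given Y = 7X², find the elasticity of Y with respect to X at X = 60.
Elasticity = 2

Elasticity = (dY/dX) · (X/Y)

dY/dX = 14·X
At X = 60: dY/dX = 840, Y = 25200

Elasticity = 840 · (60 / 25200) = 2

Interpretation: for a small percentage change in X, the percentage change in Y is approximately 2.00 times as large.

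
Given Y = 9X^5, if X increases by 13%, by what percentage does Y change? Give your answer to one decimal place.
84.2%

For Y = 9X^5:
If X → X(1 + 0.13)
Then Y → Y · (1 + 0.13)^5
     ≈ Y · 1.8424

Percentage change = ((1 + 0.13)^5 − 1) × 100% ≈ 84.2%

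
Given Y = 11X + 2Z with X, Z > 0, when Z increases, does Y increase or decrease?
Y increases

Taking the partial derivative:
∂Y/∂Z = 2

∂Y/∂Z = 2 > 0 (assuming positive values)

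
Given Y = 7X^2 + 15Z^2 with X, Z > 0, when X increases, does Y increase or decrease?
Y increases

Taking the partial derivative:
∂Y/∂X = 14X

∂Y/∂X = 14X > 0 (assuming positive values)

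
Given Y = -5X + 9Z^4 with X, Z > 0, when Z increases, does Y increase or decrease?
Y increases

Taking the partial derivative:
∂Y/∂Z = 36Z^3

∂Y/∂Z = 36Z^3 > 0 (assuming positive values)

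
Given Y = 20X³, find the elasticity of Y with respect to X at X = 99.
Elasticity = 3

Elasticity = (dY/dX) · (X/Y)

dY/dX = 60·X²
At X = 99: dY/dX = 588060, Y = 19405980

Elasticity = 588060 · (99 / 19405980) = 3

Interpretation: for a small percentage change in X, the percentage change in Y is approximately 3.00 times as large.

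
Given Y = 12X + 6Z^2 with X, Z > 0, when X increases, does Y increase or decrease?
Y increases

Taking the partial derivative:
∂Y/∂X = 12

∂Y/∂X = 12 > 0 (assuming positive values)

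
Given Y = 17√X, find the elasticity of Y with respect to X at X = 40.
Elasticity = 1/2

Elasticity = (dY/dX) · (X/Y)

dY/dX = 17/(2·√X)
At X = 40: dY/dX = 17·√10/40, Y = 34·√10

Elasticity = (17·√10/40) · (40 / (34·√10)) = 1/2

Interpretation: for a small percentage change in X, the percentage change in Y is approximately 0.50 times as large.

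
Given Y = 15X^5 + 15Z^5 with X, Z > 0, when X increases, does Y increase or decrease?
Y increases

Taking the partial derivative:
∂Y/∂X = 75X^4

∂Y/∂X = 75X^4 > 0 (assuming positive values)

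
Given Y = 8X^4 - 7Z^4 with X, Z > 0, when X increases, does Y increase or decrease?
Y increases

Taking the partial derivative:
∂Y/∂X = 32X^3

∂Y/∂X = 32X^3 > 0 (assuming positive values)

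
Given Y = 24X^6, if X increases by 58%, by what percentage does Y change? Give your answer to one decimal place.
1455.8%

For Y = 24X^6:
If X → X(1 + 0.58)
Then Y → Y · (1 + 0.58)^6
     ≈ Y · 15.5576

Percentage change = ((1 + 0.58)^6 − 1) × 100% ≈ 1455.8%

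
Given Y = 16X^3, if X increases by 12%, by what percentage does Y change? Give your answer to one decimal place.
40.5%

For Y = 16X^3:
If X → X(1 + 0.12)
Then Y → Y · (1 + 0.12)^3
     ≈ Y · 1.4049

Percentage change = ((1 + 0.12)^3 − 1) × 100% ≈ 40.5%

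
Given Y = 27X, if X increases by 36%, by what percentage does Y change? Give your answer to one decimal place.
36.0%

For Y = 27X:
If X → X(1 + 0.36)
Then Y → Y · (1 + 0.36)^1
     = Y · 1.3600

Percentage change = ((1 + 0.36)^1 − 1) × 100% = 36.0%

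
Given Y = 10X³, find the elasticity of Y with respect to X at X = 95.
Elasticity = 3

Elasticity = (dY/dX) · (X/Y)

dY/dX = 30·X²
At X = 95: dY/dX = 270750, Y = 8573750

Elasticity = 270750 · (95 / 8573750) = 3

Interpretation: for a small percentage change in X, the percentage change in Y is approximately 3.00 times as large.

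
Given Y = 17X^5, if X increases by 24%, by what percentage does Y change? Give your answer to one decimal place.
193.2%

For Y = 17X^5:
If X → X(1 + 0.24)
Then Y → Y · (1 + 0.24)^5
     ≈ Y · 2.9316

Percentage change = ((1 + 0.24)^5 − 1) × 100% ≈ 193.2%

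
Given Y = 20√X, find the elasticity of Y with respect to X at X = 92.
Elasticity = 1/2

Elasticity = (dY/dX) · (X/Y)

dY/dX = 10/√X
At X = 92: dY/dX = 5·√23/23, Y = 40·√23

Elasticity = (5·√23/23) · (92 / (40·√23)) = 1/2

Interpretation: for a small percentage change in X, the percentage change in Y is approximately 0.50 times as large.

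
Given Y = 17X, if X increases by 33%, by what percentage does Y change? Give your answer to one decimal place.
33.0%

For Y = 17X:
If X → X(1 + 0.33)
Then Y → Y · (1 + 0.33)^1
     = Y · 1.3300

Percentage change = ((1 + 0.33)^1 − 1) × 100% = 33.0%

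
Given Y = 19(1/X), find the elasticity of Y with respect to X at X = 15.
Elasticity = -1

Elasticity = (dY/dX) · (X/Y)

dY/dX = -19/X²
At X = 15: dY/dX = -19/225, Y = 19/15

Elasticity = (-19/225) · (15 / (19/15)) = -1

Interpretation: for a small percentage change in X, the percentage change in Y is approximately -1.00 times as large.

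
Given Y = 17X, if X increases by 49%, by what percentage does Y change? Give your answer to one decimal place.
49.0%

For Y = 17X:
If X → X(1 + 0.49)
Then Y → Y · (1 + 0.49)^1
     = Y · 1.4900

Percentage change = ((1 + 0.49)^1 − 1) × 100% = 49.0%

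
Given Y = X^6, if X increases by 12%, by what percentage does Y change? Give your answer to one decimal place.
97.4%

For Y = X^6:
If X → X(1 + 0.12)
Then Y → Y · (1 + 0.12)^6
     ≈ Y · 1.9738

Percentage change = ((1 + 0.12)^6 − 1) × 100% ≈ 97.4%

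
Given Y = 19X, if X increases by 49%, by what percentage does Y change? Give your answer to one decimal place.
49.0%

For Y = 19X:
If X → X(1 + 0.49)
Then Y → Y · (1 + 0.49)^1
     = Y · 1.4900

Percentage change = ((1 + 0.49)^1 − 1) × 100% = 49.0%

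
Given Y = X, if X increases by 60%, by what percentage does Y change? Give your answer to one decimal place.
60.0%

For Y = X:
If X → X(1 + 0.6)
Then Y → Y · (1 + 0.6)^1
     = Y · 1.6000

Percentage change = ((1 + 0.6)^1 − 1) × 100% = 60.0%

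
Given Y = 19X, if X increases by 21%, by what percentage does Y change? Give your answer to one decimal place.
21.0%

For Y = 19X:
If X → X(1 + 0.21)
Then Y → Y · (1 + 0.21)^1
     = Y · 1.2100

Percentage change = ((1 + 0.21)^1 − 1) × 100% = 21.0%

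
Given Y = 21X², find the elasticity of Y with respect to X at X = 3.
Elasticity = 2

Elasticity = (dY/dX) · (X/Y)

dY/dX = 42·X
At X = 3: dY/dX = 126, Y = 189

Elasticity = 126 · (3 / 189) = 2

Interpretation: for a small percentage change in X, the percentage change in Y is approximately 2.00 times as large.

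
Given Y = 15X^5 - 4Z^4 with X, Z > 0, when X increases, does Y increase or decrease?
Y increases

Taking the partial derivative:
∂Y/∂X = 75X^4

∂Y/∂X = 75X^4 > 0 (assuming positive values)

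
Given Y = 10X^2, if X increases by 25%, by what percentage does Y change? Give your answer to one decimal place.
56.3%

For Y = 10X^2:
If X → X(1 + 0.25)
Then Y → Y · (1 + 0.25)^2
     = Y · 1.5625

Percentage change = ((1 + 0.25)^2 − 1) × 100% ≈ 56.3%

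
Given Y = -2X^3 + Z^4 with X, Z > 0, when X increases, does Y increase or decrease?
Y decreases

Taking the partial derivative:
∂Y/∂X = -6X^2

∂Y/∂X = -6X^2 < 0 (assuming positive values)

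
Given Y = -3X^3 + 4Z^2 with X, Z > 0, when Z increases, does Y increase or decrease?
Y increases

Taking the partial derivative:
∂Y/∂Z = 8Z

∂Y/∂Z = 8Z > 0 (assuming positive values)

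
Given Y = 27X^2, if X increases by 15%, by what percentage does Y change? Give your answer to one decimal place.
32.3%

For Y = 27X^2:
If X → X(1 + 0.15)
Then Y → Y · (1 + 0.15)^2
     = Y · 1.3225

Percentage change = ((1 + 0.15)^2 − 1) × 100% ≈ 32.3%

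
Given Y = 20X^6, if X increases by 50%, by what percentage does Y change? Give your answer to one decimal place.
1039.1%

For Y = 20X^6:
If X → X(1 + 0.5)
Then Y → Y · (1 + 0.5)^6
     ≈ Y · 11.3906

Percentage change = ((1 + 0.5)^6 − 1) × 100% ≈ 1039.1%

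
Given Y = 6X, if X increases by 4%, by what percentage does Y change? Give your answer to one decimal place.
4.0%

For Y = 6X:
If X → X(1 + 0.04)
Then Y → Y · (1 + 0.04)^1
     = Y · 1.0400

Percentage change = ((1 + 0.04)^1 − 1) × 100% = 4.0%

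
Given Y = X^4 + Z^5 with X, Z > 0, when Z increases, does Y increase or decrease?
Y increases

Taking the partial derivative:
∂Y/∂Z = 5Z^4

∂Y/∂Z = 5Z^4 > 0 (assuming positive values)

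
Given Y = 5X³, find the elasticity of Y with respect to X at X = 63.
Elasticity = 3

Elasticity = (dY/dX) · (X/Y)

dY/dX = 15·X²
At X = 63: dY/dX = 59535, Y = 1250235

Elasticity = 59535 · (63 / 1250235) = 3

Interpretation: for a small percentage change in X, the percentage change in Y is approximately 3.00 times as large.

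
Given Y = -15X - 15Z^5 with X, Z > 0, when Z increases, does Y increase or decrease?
Y decreases

Taking the partial derivative:
∂Y/∂Z = -75Z^4

∂Y/∂Z = -75Z^4 < 0 (assuming positive values)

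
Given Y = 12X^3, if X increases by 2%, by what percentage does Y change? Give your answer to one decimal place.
6.1%

For Y = 12X^3:
If X → X(1 + 0.02)
Then Y → Y · (1 + 0.02)^3
     ≈ Y · 1.0612

Percentage change = ((1 + 0.02)^3 − 1) × 100% ≈ 6.1%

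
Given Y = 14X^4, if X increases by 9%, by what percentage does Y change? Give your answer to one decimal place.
41.2%

For Y = 14X^4:
If X → X(1 + 0.09)
Then Y → Y · (1 + 0.09)^4
     ≈ Y · 1.4116

Percentage change = ((1 + 0.09)^4 − 1) × 100% ≈ 41.2%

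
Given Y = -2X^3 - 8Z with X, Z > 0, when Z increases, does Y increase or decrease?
Y decreases

Taking the partial derivative:
∂Y/∂Z = -8

∂Y/∂Z = -8 < 0 (assuming positive values)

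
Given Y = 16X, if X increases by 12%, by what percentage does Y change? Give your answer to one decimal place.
12.0%

For Y = 16X:
If X → X(1 + 0.12)
Then Y → Y · (1 + 0.12)^1
     = Y · 1.1200

Percentage change = ((1 + 0.12)^1 − 1) × 100% = 12.0%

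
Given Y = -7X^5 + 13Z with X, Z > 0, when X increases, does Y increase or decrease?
Y decreases

Taking the partial derivative:
∂Y/∂X = -35X^4

∂Y/∂X = -35X^4 < 0 (assuming positive values)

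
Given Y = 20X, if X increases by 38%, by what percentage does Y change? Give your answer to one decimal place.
38.0%

For Y = 20X:
If X → X(1 + 0.38)
Then Y → Y · (1 + 0.38)^1
     = Y · 1.3800

Percentage change = ((1 + 0.38)^1 − 1) × 100% = 38.0%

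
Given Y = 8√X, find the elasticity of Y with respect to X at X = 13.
Elasticity = 1/2

Elasticity = (dY/dX) · (X/Y)

dY/dX = 4/√X
At X = 13: dY/dX = 4·√13/13, Y = 8·√13

Elasticity = (4·√13/13) · (13 / (8·√13)) = 1/2

Interpretation: for a small percentage change in X, the percentage change in Y is approximately 0.50 times as large.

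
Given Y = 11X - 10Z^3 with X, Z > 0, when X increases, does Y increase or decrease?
Y increases

Taking the partial derivative:
∂Y/∂X = 11

∂Y/∂X = 11 > 0 (assuming positive values)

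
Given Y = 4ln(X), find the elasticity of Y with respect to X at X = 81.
Elasticity = 1/ln(81) ≈ 0.2276

Elasticity = (dY/dX) · (X/Y)

dY/dX = 4/X
At X = 81: dY/dX = 4/81, Y = 4·ln(81)

Elasticity = (4/81) · (81 / (4·ln(81))) = 1/ln(81) ≈ 0.2276

Interpretation: for a small percentage change in X, the percentage change in Y is approximately 0.23 times as large.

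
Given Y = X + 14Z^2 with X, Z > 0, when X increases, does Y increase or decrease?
Y increases

Taking the partial derivative:
∂Y/∂X = 1

∂Y/∂X = 1 > 0 (assuming positive values)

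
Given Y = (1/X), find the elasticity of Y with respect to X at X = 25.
Elasticity = -1

Elasticity = (dY/dX) · (X/Y)

dY/dX = -1/X²
At X = 25: dY/dX = -1/625, Y = 1/25

Elasticity = (-1/625) · (25 / (1/25)) = -1

Interpretation: for a small percentage change in X, the percentage change in Y is approximately -1.00 times as large.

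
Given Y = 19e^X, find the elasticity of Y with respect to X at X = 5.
Elasticity = 5

Elasticity = (dY/dX) · (X/Y)

dY/dX = 19·e^X
At X = 5: dY/dX = 19·e^5, Y = 19·e^5

Elasticity = (19·e^5) · (5 / (19·e^5)) = 5

Interpretation: for a small percentage change in X, the percentage change in Y is approximately 5.00 times as large.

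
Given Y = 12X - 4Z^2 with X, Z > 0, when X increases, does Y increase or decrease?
Y increases

Taking the partial derivative:
∂Y/∂X = 12

∂Y/∂X = 12 > 0 (assuming positive values)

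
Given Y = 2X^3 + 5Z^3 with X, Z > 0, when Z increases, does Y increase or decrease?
Y increases

Taking the partial derivative:
∂Y/∂Z = 15Z^2

∂Y/∂Z = 15Z^2 > 0 (assuming positive values)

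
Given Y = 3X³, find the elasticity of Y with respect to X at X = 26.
Elasticity = 3

Elasticity = (dY/dX) · (X/Y)

dY/dX = 9·X²
At X = 26: dY/dX = 6084, Y = 52728

Elasticity = 6084 · (26 / 52728) = 3

Interpretation: for a small percentage change in X, the percentage change in Y is approximately 3.00 times as large.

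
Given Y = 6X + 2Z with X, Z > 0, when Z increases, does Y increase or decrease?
Y increases

Taking the partial derivative:
∂Y/∂Z = 2

∂Y/∂Z = 2 > 0 (assuming positive values)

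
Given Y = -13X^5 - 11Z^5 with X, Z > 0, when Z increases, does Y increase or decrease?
Y decreases

Taking the partial derivative:
∂Y/∂Z = -55Z^4

∂Y/∂Z = -55Z^4 < 0 (assuming positive values)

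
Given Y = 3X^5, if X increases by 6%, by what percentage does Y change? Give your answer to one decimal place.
33.8%

For Y = 3X^5:
If X → X(1 + 0.06)
Then Y → Y · (1 + 0.06)^5
     ≈ Y · 1.3382

Percentage change = ((1 + 0.06)^5 − 1) × 100% ≈ 33.8%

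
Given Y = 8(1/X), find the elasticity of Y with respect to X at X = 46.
Elasticity = -1

Elasticity = (dY/dX) · (X/Y)

dY/dX = -8/X²
At X = 46: dY/dX = -2/529, Y = 4/23

Elasticity = (-2/529) · (46 / (4/23)) = -1

Interpretation: for a small percentage change in X, the percentage change in Y is approximately -1.00 times as large.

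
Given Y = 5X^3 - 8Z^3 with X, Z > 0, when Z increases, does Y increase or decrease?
Y decreases

Taking the partial derivative:
∂Y/∂Z = -24Z^2

∂Y/∂Z = -24Z^2 < 0 (assuming positive values)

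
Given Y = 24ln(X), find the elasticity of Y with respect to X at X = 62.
Elasticity = 1/ln(62) ≈ 0.2423

Elasticity = (dY/dX) · (X/Y)

dY/dX = 24/X
At X = 62: dY/dX = 12/31, Y = 24·ln(62)

Elasticity = (12/31) · (62 / (24·ln(62))) = 1/ln(62) ≈ 0.2423

Interpretation: for a small percentage change in X, the percentage change in Y is approximately 0.24 times as large.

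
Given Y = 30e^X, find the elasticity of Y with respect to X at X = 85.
Elasticity = 85

Elasticity = (dY/dX) · (X/Y)

dY/dX = 30·e^X
At X = 85: dY/dX = 30·e^85, Y = 30·e^85

Elasticity = (30·e^85) · (85 / (30·e^85)) = 85

Interpretation: for a small percentage change in X, the percentage change in Y is approximately 85.00 times as large.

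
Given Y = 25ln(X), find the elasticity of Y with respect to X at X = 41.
Elasticity = 1/ln(41) ≈ 0.2693

Elasticity = (dY/dX) · (X/Y)

dY/dX = 25/X
At X = 41: dY/dX = 25/41, Y = 25·ln(41)

Elasticity = (25/41) · (41 / (25·ln(41))) = 1/ln(41) ≈ 0.2693

Interpretation: for a small percentage change in X, the percentage change in Y is approximately 0.27 times as large.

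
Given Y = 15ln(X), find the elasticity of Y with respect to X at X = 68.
Elasticity = 1/ln(68) ≈ 0.2370

Elasticity = (dY/dX) · (X/Y)

dY/dX = 15/X
At X = 68: dY/dX = 15/68, Y = 15·ln(68)

Elasticity = (15/68) · (68 / (15·ln(68))) = 1/ln(68) ≈ 0.2370

Interpretation: for a small percentage change in X, the percentage change in Y is approximately 0.24 times as large.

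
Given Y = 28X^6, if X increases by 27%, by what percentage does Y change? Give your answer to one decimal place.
319.6%

For Y = 28X^6:
If X → X(1 + 0.27)
Then Y → Y · (1 + 0.27)^6
     ≈ Y · 4.1959

Percentage change = ((1 + 0.27)^6 − 1) × 100% ≈ 319.6%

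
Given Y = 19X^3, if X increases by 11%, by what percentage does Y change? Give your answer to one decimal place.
36.8%

For Y = 19X^3:
If X → X(1 + 0.11)
Then Y → Y · (1 + 0.11)^3
     ≈ Y · 1.3676

Percentage change = ((1 + 0.11)^3 − 1) × 100% ≈ 36.8%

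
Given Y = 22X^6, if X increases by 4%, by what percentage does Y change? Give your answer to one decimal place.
26.5%

For Y = 22X^6:
If X → X(1 + 0.04)
Then Y → Y · (1 + 0.04)^6
     ≈ Y · 1.2653

Percentage change = ((1 + 0.04)^6 − 1) × 100% ≈ 26.5%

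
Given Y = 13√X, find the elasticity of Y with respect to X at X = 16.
Elasticity = 1/2

Elasticity = (dY/dX) · (X/Y)

dY/dX = 13/(2·√X)
At X = 16: dY/dX = 13/8, Y = 52

Elasticity = (13/8) · (16 / 52) = 1/2

Interpretation: for a small percentage change in X, the percentage change in Y is approximately 0.50 times as large.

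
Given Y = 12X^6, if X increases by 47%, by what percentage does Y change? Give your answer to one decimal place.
909.0%

For Y = 12X^6:
If X → X(1 + 0.47)
Then Y → Y · (1 + 0.47)^6
     ≈ Y · 10.0903

Percentage change = ((1 + 0.47)^6 − 1) × 100% ≈ 909.0%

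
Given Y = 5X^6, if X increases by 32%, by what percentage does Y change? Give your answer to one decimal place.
429.0%

For Y = 5X^6:
If X → X(1 + 0.32)
Then Y → Y · (1 + 0.32)^6
     ≈ Y · 5.2899

Percentage change = ((1 + 0.32)^6 − 1) × 100% ≈ 429.0%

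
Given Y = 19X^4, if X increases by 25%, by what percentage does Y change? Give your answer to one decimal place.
144.1%

For Y = 19X^4:
If X → X(1 + 0.25)
Then Y → Y · (1 + 0.25)^4
     ≈ Y · 2.4414

Percentage change = ((1 + 0.25)^4 − 1) × 100% ≈ 144.1%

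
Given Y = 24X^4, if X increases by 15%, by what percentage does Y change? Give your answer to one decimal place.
74.9%

For Y = 24X^4:
If X → X(1 + 0.15)
Then Y → Y · (1 + 0.15)^4
     ≈ Y · 1.7490

Percentage change = ((1 + 0.15)^4 − 1) × 100% ≈ 74.9%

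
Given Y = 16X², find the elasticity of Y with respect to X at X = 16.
Elasticity = 2

Elasticity = (dY/dX) · (X/Y)

dY/dX = 32·X
At X = 16: dY/dX = 512, Y = 4096

Elasticity = 512 · (16 / 4096) = 2

Interpretation: for a small percentage change in X, the percentage change in Y is approximately 2.00 times as large.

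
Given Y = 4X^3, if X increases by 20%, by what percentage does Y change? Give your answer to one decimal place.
72.8%

For Y = 4X^3:
If X → X(1 + 0.2)
Then Y → Y · (1 + 0.2)^3
     = Y · 1.7280

Percentage change = ((1 + 0.2)^3 − 1) × 100% = 72.8%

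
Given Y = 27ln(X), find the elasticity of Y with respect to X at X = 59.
Elasticity = 1/ln(59) ≈ 0.2452

Elasticity = (dY/dX) · (X/Y)

dY/dX = 27/X
At X = 59: dY/dX = 27/59, Y = 27·ln(59)

Elasticity = (27/59) · (59 / (27·ln(59))) = 1/ln(59) ≈ 0.2452

Interpretation: for a small percentage change in X, the percentage change in Y is approximately 0.25 times as large.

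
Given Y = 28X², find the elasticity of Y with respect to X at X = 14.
Elasticity = 2

Elasticity = (dY/dX) · (X/Y)

dY/dX = 56·X
At X = 14: dY/dX = 784, Y = 5488

Elasticity = 784 · (14 / 5488) = 2

Interpretation: for a small percentage change in X, the percentage change in Y is approximately 2.00 times as large.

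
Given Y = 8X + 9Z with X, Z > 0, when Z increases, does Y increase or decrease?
Y increases

Taking the partial derivative:
∂Y/∂Z = 9

∂Y/∂Z = 9 > 0 (assuming positive values)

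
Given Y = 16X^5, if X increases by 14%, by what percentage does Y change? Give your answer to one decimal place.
92.5%

For Y = 16X^5:
If X → X(1 + 0.14)
Then Y → Y · (1 + 0.14)^5
     ≈ Y · 1.9254

Percentage change = ((1 + 0.14)^5 − 1) × 100% ≈ 92.5%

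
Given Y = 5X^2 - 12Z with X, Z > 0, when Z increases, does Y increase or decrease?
Y decreases

Taking the partial derivative:
∂Y/∂Z = -12

∂Y/∂Z = -12 < 0 (assuming positive values)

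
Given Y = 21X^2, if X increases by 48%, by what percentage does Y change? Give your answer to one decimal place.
119.0%

For Y = 21X^2:
If X → X(1 + 0.48)
Then Y → Y · (1 + 0.48)^2
     = Y · 2.1904

Percentage change = ((1 + 0.48)^2 − 1) × 100% ≈ 119.0%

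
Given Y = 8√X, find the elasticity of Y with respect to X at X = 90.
Elasticity = 1/2

Elasticity = (dY/dX) · (X/Y)

dY/dX = 4/√X
At X = 90: dY/dX = 2·√10/15, Y = 24·√10

Elasticity = (2·√10/15) · (90 / (24·√10)) = 1/2

Interpretation: for a small percentage change in X, the percentage change in Y is approximately 0.50 times as large.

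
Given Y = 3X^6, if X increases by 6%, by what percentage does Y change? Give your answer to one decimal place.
41.9%

For Y = 3X^6:
If X → X(1 + 0.06)
Then Y → Y · (1 + 0.06)^6
     ≈ Y · 1.4185

Percentage change = ((1 + 0.06)^6 − 1) × 100% ≈ 41.9%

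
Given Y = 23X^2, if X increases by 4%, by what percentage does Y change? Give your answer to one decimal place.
8.2%

For Y = 23X^2:
If X → X(1 + 0.04)
Then Y → Y · (1 + 0.04)^2
     = Y · 1.0816

Percentage change = ((1 + 0.04)^2 − 1) × 100% ≈ 8.2%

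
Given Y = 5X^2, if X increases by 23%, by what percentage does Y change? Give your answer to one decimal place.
51.3%

For Y = 5X^2:
If X → X(1 + 0.23)
Then Y → Y · (1 + 0.23)^2
     = Y · 1.5129

Percentage change = ((1 + 0.23)^2 − 1) × 100% ≈ 51.3%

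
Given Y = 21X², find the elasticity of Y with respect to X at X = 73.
Elasticity = 2

Elasticity = (dY/dX) · (X/Y)

dY/dX = 42·X
At X = 73: dY/dX = 3066, Y = 111909

Elasticity = 3066 · (73 / 111909) = 2

Interpretation: for a small percentage change in X, the percentage change in Y is approximately 2.00 times as large.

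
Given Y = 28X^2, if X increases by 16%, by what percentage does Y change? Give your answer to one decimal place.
34.6%

For Y = 28X^2:
If X → X(1 + 0.16)
Then Y → Y · (1 + 0.16)^2
     = Y · 1.3456

Percentage change = ((1 + 0.16)^2 − 1) × 100% ≈ 34.6%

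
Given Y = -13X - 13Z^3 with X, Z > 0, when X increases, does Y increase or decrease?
Y decreases

Taking the partial derivative:
∂Y/∂X = -13

∂Y/∂X = -13 < 0 (assuming positive values)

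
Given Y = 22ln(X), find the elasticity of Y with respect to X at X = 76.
Elasticity = 1/ln(76) ≈ 0.2309

Elasticity = (dY/dX) · (X/Y)

dY/dX = 22/X
At X = 76: dY/dX = 11/38, Y = 22·ln(76)

Elasticity = (11/38) · (76 / (22·ln(76))) = 1/ln(76) ≈ 0.2309

Interpretation: for a small percentage change in X, the percentage change in Y is approximately 0.23 times as large.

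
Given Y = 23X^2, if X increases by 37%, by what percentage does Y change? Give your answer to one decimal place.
87.7%

For Y = 23X^2:
If X → X(1 + 0.37)
Then Y → Y · (1 + 0.37)^2
     = Y · 1.8769

Percentage change = ((1 + 0.37)^2 − 1) × 100% ≈ 87.7%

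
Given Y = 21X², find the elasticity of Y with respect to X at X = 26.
Elasticity = 2

Elasticity = (dY/dX) · (X/Y)

dY/dX = 42·X
At X = 26: dY/dX = 1092, Y = 14196

Elasticity = 1092 · (26 / 14196) = 2

Interpretation: for a small percentage change in X, the percentage change in Y is approximately 2.00 times as large.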